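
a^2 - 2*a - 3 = (a - 3)*(a + 1)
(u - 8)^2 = u^2 - 16*u + 64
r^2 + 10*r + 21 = (r + 3)*(r + 7)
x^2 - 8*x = x*(x - 8)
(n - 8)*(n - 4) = n^2 - 12*n + 32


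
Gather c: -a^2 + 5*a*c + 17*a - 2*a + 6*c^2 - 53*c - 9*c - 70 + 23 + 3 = -a^2 + 15*a + 6*c^2 + c*(5*a - 62) - 44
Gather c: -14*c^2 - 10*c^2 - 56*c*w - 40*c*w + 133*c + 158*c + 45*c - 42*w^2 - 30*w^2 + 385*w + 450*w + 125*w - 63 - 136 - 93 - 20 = -24*c^2 + c*(336 - 96*w) - 72*w^2 + 960*w - 312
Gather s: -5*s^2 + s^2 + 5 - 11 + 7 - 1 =-4*s^2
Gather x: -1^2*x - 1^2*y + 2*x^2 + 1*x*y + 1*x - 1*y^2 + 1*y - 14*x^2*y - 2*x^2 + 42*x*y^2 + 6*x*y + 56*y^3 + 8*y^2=-14*x^2*y + x*(42*y^2 + 7*y) + 56*y^3 + 7*y^2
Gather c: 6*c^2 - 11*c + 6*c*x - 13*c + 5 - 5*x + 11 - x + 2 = 6*c^2 + c*(6*x - 24) - 6*x + 18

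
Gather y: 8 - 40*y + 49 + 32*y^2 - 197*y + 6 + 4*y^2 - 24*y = 36*y^2 - 261*y + 63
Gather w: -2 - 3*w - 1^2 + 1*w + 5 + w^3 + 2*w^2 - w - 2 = w^3 + 2*w^2 - 3*w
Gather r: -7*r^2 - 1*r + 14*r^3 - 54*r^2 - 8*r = 14*r^3 - 61*r^2 - 9*r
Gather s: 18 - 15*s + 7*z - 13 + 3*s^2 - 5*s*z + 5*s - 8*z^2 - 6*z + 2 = 3*s^2 + s*(-5*z - 10) - 8*z^2 + z + 7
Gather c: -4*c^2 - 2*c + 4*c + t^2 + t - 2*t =-4*c^2 + 2*c + t^2 - t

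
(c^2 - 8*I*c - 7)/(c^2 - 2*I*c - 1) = (c - 7*I)/(c - I)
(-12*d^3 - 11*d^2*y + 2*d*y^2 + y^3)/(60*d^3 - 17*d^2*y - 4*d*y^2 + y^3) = (d + y)/(-5*d + y)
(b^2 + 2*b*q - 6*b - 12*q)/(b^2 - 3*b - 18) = (b + 2*q)/(b + 3)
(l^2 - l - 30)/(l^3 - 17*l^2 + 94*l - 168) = (l + 5)/(l^2 - 11*l + 28)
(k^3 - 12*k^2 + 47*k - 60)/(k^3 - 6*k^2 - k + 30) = (k - 4)/(k + 2)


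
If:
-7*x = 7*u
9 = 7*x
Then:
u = -9/7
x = 9/7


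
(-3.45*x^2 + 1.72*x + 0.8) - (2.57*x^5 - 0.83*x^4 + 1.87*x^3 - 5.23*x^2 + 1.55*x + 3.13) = -2.57*x^5 + 0.83*x^4 - 1.87*x^3 + 1.78*x^2 + 0.17*x - 2.33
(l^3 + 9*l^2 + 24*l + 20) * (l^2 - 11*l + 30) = l^5 - 2*l^4 - 45*l^3 + 26*l^2 + 500*l + 600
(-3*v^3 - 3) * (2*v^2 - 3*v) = -6*v^5 + 9*v^4 - 6*v^2 + 9*v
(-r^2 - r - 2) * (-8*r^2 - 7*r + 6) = 8*r^4 + 15*r^3 + 17*r^2 + 8*r - 12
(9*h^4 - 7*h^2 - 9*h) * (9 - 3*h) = -27*h^5 + 81*h^4 + 21*h^3 - 36*h^2 - 81*h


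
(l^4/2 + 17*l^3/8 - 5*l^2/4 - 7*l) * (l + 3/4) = l^5/2 + 5*l^4/2 + 11*l^3/32 - 127*l^2/16 - 21*l/4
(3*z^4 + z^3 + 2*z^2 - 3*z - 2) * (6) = 18*z^4 + 6*z^3 + 12*z^2 - 18*z - 12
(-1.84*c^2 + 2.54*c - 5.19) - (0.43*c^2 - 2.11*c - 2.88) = -2.27*c^2 + 4.65*c - 2.31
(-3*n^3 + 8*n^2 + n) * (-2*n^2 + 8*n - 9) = 6*n^5 - 40*n^4 + 89*n^3 - 64*n^2 - 9*n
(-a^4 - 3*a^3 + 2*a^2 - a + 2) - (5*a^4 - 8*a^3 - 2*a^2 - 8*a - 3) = -6*a^4 + 5*a^3 + 4*a^2 + 7*a + 5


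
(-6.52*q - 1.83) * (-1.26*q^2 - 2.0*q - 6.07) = 8.2152*q^3 + 15.3458*q^2 + 43.2364*q + 11.1081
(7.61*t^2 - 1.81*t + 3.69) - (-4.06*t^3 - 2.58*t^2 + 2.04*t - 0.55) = 4.06*t^3 + 10.19*t^2 - 3.85*t + 4.24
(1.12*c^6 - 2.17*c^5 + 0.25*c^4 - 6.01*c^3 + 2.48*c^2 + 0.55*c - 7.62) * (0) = 0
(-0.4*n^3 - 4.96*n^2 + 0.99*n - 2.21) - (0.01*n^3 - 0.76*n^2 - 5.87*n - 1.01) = -0.41*n^3 - 4.2*n^2 + 6.86*n - 1.2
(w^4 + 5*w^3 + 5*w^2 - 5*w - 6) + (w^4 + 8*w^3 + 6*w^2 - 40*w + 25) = 2*w^4 + 13*w^3 + 11*w^2 - 45*w + 19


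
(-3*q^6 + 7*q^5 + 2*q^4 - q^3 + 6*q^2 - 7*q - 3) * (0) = 0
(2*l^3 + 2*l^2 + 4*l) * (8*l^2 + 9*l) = 16*l^5 + 34*l^4 + 50*l^3 + 36*l^2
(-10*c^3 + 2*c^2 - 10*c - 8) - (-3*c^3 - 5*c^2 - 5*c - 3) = -7*c^3 + 7*c^2 - 5*c - 5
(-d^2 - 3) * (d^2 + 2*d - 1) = -d^4 - 2*d^3 - 2*d^2 - 6*d + 3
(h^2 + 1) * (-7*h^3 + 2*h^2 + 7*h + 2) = -7*h^5 + 2*h^4 + 4*h^2 + 7*h + 2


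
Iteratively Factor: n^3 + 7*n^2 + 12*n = (n + 4)*(n^2 + 3*n) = n*(n + 4)*(n + 3)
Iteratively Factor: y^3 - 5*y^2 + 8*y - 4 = (y - 1)*(y^2 - 4*y + 4) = (y - 2)*(y - 1)*(y - 2)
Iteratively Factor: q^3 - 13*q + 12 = (q - 1)*(q^2 + q - 12) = (q - 1)*(q + 4)*(q - 3)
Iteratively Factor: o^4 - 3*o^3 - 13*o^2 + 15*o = (o + 3)*(o^3 - 6*o^2 + 5*o) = (o - 1)*(o + 3)*(o^2 - 5*o) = o*(o - 1)*(o + 3)*(o - 5)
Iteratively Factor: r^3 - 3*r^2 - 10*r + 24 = (r - 2)*(r^2 - r - 12) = (r - 4)*(r - 2)*(r + 3)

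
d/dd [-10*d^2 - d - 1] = -20*d - 1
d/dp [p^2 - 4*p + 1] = 2*p - 4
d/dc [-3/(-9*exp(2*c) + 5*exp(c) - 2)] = (15 - 54*exp(c))*exp(c)/(9*exp(2*c) - 5*exp(c) + 2)^2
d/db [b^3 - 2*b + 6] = 3*b^2 - 2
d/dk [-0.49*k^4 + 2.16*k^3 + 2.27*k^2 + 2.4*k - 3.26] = -1.96*k^3 + 6.48*k^2 + 4.54*k + 2.4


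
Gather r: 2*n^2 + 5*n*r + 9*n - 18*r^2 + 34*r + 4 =2*n^2 + 9*n - 18*r^2 + r*(5*n + 34) + 4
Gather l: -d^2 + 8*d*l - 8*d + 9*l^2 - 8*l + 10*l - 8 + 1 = -d^2 - 8*d + 9*l^2 + l*(8*d + 2) - 7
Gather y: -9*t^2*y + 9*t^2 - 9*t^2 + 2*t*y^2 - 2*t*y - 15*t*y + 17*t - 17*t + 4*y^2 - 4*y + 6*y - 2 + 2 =y^2*(2*t + 4) + y*(-9*t^2 - 17*t + 2)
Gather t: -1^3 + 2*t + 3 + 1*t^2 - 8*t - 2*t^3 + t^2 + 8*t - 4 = -2*t^3 + 2*t^2 + 2*t - 2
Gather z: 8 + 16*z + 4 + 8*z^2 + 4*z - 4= 8*z^2 + 20*z + 8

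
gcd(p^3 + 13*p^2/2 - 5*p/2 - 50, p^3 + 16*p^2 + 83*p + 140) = p^2 + 9*p + 20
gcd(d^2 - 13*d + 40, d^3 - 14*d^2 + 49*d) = 1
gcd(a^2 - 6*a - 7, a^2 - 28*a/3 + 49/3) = a - 7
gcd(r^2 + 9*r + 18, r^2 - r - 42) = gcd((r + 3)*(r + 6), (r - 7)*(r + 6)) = r + 6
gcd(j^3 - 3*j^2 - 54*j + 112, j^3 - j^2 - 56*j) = j^2 - j - 56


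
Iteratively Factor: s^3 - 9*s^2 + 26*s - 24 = (s - 3)*(s^2 - 6*s + 8) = (s - 3)*(s - 2)*(s - 4)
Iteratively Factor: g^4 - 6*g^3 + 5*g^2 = (g)*(g^3 - 6*g^2 + 5*g) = g^2*(g^2 - 6*g + 5) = g^2*(g - 5)*(g - 1)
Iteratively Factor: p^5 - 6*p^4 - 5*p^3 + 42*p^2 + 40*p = (p)*(p^4 - 6*p^3 - 5*p^2 + 42*p + 40) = p*(p - 4)*(p^3 - 2*p^2 - 13*p - 10) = p*(p - 4)*(p + 2)*(p^2 - 4*p - 5) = p*(p - 4)*(p + 1)*(p + 2)*(p - 5)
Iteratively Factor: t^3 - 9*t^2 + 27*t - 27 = (t - 3)*(t^2 - 6*t + 9) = (t - 3)^2*(t - 3)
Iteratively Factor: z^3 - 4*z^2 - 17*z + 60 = (z - 3)*(z^2 - z - 20) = (z - 3)*(z + 4)*(z - 5)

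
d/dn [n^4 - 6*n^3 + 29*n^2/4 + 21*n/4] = 4*n^3 - 18*n^2 + 29*n/2 + 21/4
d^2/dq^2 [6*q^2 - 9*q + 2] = 12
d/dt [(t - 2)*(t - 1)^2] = (t - 1)*(3*t - 5)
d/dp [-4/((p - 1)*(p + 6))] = 4*(2*p + 5)/((p - 1)^2*(p + 6)^2)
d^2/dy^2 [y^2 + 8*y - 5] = 2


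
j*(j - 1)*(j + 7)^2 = j^4 + 13*j^3 + 35*j^2 - 49*j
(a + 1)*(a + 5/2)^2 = a^3 + 6*a^2 + 45*a/4 + 25/4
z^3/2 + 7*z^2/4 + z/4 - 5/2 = (z/2 + 1)*(z - 1)*(z + 5/2)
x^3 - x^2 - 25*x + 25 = (x - 5)*(x - 1)*(x + 5)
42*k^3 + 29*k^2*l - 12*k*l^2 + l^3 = (-7*k + l)*(-6*k + l)*(k + l)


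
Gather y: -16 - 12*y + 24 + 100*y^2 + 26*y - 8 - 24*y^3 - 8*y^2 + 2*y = -24*y^3 + 92*y^2 + 16*y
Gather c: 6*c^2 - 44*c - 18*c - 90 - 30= 6*c^2 - 62*c - 120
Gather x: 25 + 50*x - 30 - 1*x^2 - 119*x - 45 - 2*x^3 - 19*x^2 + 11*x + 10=-2*x^3 - 20*x^2 - 58*x - 40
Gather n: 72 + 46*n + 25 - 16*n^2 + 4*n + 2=-16*n^2 + 50*n + 99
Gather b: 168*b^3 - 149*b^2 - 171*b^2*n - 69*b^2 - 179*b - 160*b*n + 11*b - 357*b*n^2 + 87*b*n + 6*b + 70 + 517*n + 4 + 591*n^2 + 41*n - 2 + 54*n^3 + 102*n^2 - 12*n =168*b^3 + b^2*(-171*n - 218) + b*(-357*n^2 - 73*n - 162) + 54*n^3 + 693*n^2 + 546*n + 72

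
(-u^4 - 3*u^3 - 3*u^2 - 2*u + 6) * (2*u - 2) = -2*u^5 - 4*u^4 + 2*u^2 + 16*u - 12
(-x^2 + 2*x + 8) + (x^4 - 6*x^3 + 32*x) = x^4 - 6*x^3 - x^2 + 34*x + 8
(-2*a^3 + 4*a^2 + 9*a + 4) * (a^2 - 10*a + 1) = -2*a^5 + 24*a^4 - 33*a^3 - 82*a^2 - 31*a + 4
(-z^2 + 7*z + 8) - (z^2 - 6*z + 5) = -2*z^2 + 13*z + 3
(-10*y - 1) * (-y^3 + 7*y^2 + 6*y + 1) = 10*y^4 - 69*y^3 - 67*y^2 - 16*y - 1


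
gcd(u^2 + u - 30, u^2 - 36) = u + 6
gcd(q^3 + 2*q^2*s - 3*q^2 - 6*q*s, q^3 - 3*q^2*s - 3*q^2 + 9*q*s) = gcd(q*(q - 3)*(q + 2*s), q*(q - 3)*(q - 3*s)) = q^2 - 3*q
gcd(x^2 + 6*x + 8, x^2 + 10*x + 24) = x + 4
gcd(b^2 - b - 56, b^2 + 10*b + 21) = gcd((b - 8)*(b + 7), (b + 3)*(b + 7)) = b + 7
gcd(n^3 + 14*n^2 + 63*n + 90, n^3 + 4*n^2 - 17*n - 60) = n^2 + 8*n + 15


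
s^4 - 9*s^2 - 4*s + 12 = (s - 3)*(s - 1)*(s + 2)^2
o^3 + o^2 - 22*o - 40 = (o - 5)*(o + 2)*(o + 4)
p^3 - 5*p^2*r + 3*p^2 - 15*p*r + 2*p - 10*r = (p + 1)*(p + 2)*(p - 5*r)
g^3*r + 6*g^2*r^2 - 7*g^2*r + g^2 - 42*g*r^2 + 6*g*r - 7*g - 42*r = (g - 7)*(g + 6*r)*(g*r + 1)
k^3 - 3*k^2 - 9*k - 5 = (k - 5)*(k + 1)^2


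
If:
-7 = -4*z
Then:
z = 7/4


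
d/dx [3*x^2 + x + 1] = 6*x + 1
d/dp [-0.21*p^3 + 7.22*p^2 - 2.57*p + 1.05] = -0.63*p^2 + 14.44*p - 2.57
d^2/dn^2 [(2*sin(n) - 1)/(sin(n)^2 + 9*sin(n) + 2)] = (-2*sin(n)^5 + 22*sin(n)^4 + 55*sin(n)^3 + 103*sin(n)^2 - 104*sin(n) - 230)/(sin(n)^2 + 9*sin(n) + 2)^3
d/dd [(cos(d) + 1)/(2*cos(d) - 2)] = sin(d)/(cos(d) - 1)^2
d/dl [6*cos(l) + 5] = -6*sin(l)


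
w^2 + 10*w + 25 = (w + 5)^2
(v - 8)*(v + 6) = v^2 - 2*v - 48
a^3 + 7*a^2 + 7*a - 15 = (a - 1)*(a + 3)*(a + 5)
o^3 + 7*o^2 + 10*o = o*(o + 2)*(o + 5)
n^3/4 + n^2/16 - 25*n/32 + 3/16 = (n/4 + 1/2)*(n - 3/2)*(n - 1/4)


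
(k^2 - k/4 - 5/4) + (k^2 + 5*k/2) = 2*k^2 + 9*k/4 - 5/4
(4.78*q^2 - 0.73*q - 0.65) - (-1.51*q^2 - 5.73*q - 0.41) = 6.29*q^2 + 5.0*q - 0.24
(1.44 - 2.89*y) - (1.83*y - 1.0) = 2.44 - 4.72*y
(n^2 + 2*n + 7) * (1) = n^2 + 2*n + 7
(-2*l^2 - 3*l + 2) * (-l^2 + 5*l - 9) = 2*l^4 - 7*l^3 + l^2 + 37*l - 18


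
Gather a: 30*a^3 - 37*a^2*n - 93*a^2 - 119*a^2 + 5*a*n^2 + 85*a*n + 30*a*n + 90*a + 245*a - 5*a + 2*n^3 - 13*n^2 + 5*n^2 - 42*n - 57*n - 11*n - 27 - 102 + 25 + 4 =30*a^3 + a^2*(-37*n - 212) + a*(5*n^2 + 115*n + 330) + 2*n^3 - 8*n^2 - 110*n - 100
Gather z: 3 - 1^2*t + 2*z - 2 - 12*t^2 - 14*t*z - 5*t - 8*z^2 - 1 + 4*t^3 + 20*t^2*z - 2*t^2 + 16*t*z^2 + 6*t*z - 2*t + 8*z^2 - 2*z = 4*t^3 - 14*t^2 + 16*t*z^2 - 8*t + z*(20*t^2 - 8*t)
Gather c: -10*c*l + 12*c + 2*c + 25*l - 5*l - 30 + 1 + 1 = c*(14 - 10*l) + 20*l - 28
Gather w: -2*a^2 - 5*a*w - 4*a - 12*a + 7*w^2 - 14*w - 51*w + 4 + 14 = -2*a^2 - 16*a + 7*w^2 + w*(-5*a - 65) + 18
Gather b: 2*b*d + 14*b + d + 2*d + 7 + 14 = b*(2*d + 14) + 3*d + 21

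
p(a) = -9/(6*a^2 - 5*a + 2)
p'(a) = -9*(5 - 12*a)/(6*a^2 - 5*a + 2)^2 = 9*(12*a - 5)/(6*a^2 - 5*a + 2)^2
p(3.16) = -0.20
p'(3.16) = 0.14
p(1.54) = -1.06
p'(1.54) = 1.67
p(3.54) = -0.15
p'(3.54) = 0.10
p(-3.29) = -0.11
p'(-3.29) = -0.06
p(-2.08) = -0.23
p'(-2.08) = -0.18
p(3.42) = -0.16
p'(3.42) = 0.11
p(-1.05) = -0.65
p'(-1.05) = -0.82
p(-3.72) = -0.09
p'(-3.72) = -0.04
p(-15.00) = -0.00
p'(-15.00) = 0.00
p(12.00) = -0.01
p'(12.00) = 0.00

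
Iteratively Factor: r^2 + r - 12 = (r + 4)*(r - 3)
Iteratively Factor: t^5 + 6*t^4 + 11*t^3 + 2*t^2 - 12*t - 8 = (t + 2)*(t^4 + 4*t^3 + 3*t^2 - 4*t - 4) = (t + 2)^2*(t^3 + 2*t^2 - t - 2) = (t + 2)^3*(t^2 - 1) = (t + 1)*(t + 2)^3*(t - 1)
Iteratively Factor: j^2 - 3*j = (j)*(j - 3)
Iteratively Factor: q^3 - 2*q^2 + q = (q)*(q^2 - 2*q + 1) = q*(q - 1)*(q - 1)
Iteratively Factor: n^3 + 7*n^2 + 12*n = (n)*(n^2 + 7*n + 12) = n*(n + 4)*(n + 3)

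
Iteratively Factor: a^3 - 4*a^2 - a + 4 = (a - 4)*(a^2 - 1) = (a - 4)*(a - 1)*(a + 1)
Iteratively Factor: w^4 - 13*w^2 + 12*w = (w)*(w^3 - 13*w + 12) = w*(w - 1)*(w^2 + w - 12) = w*(w - 3)*(w - 1)*(w + 4)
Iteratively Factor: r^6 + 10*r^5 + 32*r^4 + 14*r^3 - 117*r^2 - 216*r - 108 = (r + 2)*(r^5 + 8*r^4 + 16*r^3 - 18*r^2 - 81*r - 54) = (r + 2)*(r + 3)*(r^4 + 5*r^3 + r^2 - 21*r - 18) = (r + 1)*(r + 2)*(r + 3)*(r^3 + 4*r^2 - 3*r - 18) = (r + 1)*(r + 2)*(r + 3)^2*(r^2 + r - 6) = (r + 1)*(r + 2)*(r + 3)^3*(r - 2)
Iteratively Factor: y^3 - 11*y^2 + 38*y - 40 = (y - 2)*(y^2 - 9*y + 20) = (y - 5)*(y - 2)*(y - 4)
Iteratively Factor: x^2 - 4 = (x - 2)*(x + 2)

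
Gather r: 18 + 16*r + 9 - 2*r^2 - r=-2*r^2 + 15*r + 27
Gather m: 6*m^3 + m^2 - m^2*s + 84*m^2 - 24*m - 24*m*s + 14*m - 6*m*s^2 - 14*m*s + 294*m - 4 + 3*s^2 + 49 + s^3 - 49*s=6*m^3 + m^2*(85 - s) + m*(-6*s^2 - 38*s + 284) + s^3 + 3*s^2 - 49*s + 45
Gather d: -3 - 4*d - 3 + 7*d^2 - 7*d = 7*d^2 - 11*d - 6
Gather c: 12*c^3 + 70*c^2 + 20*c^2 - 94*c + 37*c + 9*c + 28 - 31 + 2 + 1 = 12*c^3 + 90*c^2 - 48*c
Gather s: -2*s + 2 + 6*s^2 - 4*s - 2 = 6*s^2 - 6*s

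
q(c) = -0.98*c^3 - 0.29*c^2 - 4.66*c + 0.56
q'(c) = -2.94*c^2 - 0.58*c - 4.66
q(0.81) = -3.93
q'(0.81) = -7.06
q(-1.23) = 7.68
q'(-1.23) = -8.39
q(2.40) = -25.84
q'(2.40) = -22.99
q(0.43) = -1.58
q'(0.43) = -5.45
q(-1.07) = 6.41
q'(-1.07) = -7.41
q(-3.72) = 64.33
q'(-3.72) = -43.19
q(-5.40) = 171.58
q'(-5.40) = -87.26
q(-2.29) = 21.48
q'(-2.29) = -18.75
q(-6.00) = 229.76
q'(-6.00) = -107.02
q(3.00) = -42.49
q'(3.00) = -32.86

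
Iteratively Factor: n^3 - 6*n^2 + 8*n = (n)*(n^2 - 6*n + 8) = n*(n - 4)*(n - 2)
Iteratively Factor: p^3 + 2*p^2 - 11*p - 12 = (p - 3)*(p^2 + 5*p + 4) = (p - 3)*(p + 4)*(p + 1)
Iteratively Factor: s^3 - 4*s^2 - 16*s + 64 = (s - 4)*(s^2 - 16) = (s - 4)*(s + 4)*(s - 4)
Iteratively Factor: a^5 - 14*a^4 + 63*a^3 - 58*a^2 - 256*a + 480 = (a + 2)*(a^4 - 16*a^3 + 95*a^2 - 248*a + 240) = (a - 5)*(a + 2)*(a^3 - 11*a^2 + 40*a - 48) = (a - 5)*(a - 3)*(a + 2)*(a^2 - 8*a + 16) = (a - 5)*(a - 4)*(a - 3)*(a + 2)*(a - 4)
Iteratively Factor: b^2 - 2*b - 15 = (b + 3)*(b - 5)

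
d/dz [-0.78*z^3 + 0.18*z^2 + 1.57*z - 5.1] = -2.34*z^2 + 0.36*z + 1.57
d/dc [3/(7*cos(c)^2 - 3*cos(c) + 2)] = 3*(14*cos(c) - 3)*sin(c)/(7*cos(c)^2 - 3*cos(c) + 2)^2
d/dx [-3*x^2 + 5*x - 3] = 5 - 6*x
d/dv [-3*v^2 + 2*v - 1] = 2 - 6*v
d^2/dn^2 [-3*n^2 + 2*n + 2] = -6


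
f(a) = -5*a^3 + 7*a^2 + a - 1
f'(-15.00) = -3584.00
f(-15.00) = 18434.00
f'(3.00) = -92.00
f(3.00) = -70.00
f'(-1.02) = -28.89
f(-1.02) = 10.57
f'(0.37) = 4.13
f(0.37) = 0.08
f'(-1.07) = -31.15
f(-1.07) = 12.07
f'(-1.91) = -80.46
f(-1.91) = 57.47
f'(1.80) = -22.40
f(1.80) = -5.68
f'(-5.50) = -529.75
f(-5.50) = 1037.12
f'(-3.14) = -190.85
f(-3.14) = 219.67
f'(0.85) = 2.06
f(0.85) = 1.84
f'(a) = -15*a^2 + 14*a + 1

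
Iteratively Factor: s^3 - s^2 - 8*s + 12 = (s - 2)*(s^2 + s - 6) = (s - 2)^2*(s + 3)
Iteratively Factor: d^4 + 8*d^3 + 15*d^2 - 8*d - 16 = (d - 1)*(d^3 + 9*d^2 + 24*d + 16) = (d - 1)*(d + 4)*(d^2 + 5*d + 4) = (d - 1)*(d + 1)*(d + 4)*(d + 4)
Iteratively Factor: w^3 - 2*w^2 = (w)*(w^2 - 2*w) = w*(w - 2)*(w)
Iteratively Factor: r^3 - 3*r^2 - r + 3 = (r - 3)*(r^2 - 1) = (r - 3)*(r - 1)*(r + 1)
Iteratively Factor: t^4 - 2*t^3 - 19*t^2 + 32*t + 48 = (t + 1)*(t^3 - 3*t^2 - 16*t + 48) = (t - 3)*(t + 1)*(t^2 - 16) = (t - 3)*(t + 1)*(t + 4)*(t - 4)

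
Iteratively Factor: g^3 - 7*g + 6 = (g + 3)*(g^2 - 3*g + 2) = (g - 1)*(g + 3)*(g - 2)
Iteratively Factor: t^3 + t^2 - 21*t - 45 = (t + 3)*(t^2 - 2*t - 15) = (t - 5)*(t + 3)*(t + 3)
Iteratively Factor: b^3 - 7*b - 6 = (b - 3)*(b^2 + 3*b + 2) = (b - 3)*(b + 1)*(b + 2)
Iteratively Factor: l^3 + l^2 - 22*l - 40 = (l + 4)*(l^2 - 3*l - 10) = (l + 2)*(l + 4)*(l - 5)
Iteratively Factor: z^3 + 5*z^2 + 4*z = (z + 4)*(z^2 + z) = z*(z + 4)*(z + 1)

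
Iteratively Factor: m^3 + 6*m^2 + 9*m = (m)*(m^2 + 6*m + 9) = m*(m + 3)*(m + 3)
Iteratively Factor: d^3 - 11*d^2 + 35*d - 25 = (d - 1)*(d^2 - 10*d + 25) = (d - 5)*(d - 1)*(d - 5)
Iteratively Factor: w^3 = (w)*(w^2) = w^2*(w)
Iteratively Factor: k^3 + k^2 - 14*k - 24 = (k + 2)*(k^2 - k - 12) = (k - 4)*(k + 2)*(k + 3)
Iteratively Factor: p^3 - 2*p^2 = (p - 2)*(p^2) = p*(p - 2)*(p)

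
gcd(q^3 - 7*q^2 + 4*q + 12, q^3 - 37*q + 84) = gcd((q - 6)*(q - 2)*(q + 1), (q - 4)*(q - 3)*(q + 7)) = 1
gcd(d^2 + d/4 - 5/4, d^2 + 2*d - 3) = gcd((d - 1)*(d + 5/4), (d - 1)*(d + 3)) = d - 1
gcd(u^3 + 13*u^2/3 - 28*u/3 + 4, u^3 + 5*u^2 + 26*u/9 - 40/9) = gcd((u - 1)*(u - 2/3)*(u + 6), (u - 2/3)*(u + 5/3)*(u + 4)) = u - 2/3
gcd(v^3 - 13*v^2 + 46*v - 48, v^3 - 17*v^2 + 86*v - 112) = v^2 - 10*v + 16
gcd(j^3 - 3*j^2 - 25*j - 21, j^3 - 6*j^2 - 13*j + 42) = j^2 - 4*j - 21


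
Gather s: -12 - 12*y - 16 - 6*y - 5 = -18*y - 33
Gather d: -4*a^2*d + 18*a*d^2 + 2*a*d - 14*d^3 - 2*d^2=-14*d^3 + d^2*(18*a - 2) + d*(-4*a^2 + 2*a)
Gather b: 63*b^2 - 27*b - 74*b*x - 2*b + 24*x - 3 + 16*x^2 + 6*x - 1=63*b^2 + b*(-74*x - 29) + 16*x^2 + 30*x - 4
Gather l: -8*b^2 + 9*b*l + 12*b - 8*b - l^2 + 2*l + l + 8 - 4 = -8*b^2 + 4*b - l^2 + l*(9*b + 3) + 4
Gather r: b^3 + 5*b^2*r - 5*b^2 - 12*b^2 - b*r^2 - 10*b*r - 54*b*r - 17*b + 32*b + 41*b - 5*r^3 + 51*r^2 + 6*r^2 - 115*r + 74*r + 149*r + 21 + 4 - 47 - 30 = b^3 - 17*b^2 + 56*b - 5*r^3 + r^2*(57 - b) + r*(5*b^2 - 64*b + 108) - 52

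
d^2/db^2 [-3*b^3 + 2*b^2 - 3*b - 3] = 4 - 18*b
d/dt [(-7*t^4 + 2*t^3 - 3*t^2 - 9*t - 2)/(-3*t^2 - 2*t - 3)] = (42*t^5 + 36*t^4 + 76*t^3 - 39*t^2 + 6*t + 23)/(9*t^4 + 12*t^3 + 22*t^2 + 12*t + 9)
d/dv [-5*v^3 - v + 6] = -15*v^2 - 1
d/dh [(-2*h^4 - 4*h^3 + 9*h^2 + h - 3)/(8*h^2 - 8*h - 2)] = (-16*h^5 + 8*h^4 + 40*h^3 - 28*h^2 + 6*h - 13)/(2*(16*h^4 - 32*h^3 + 8*h^2 + 8*h + 1))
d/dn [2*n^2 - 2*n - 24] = 4*n - 2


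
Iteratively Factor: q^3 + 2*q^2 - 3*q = (q - 1)*(q^2 + 3*q) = (q - 1)*(q + 3)*(q)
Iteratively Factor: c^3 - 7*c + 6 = (c - 1)*(c^2 + c - 6) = (c - 1)*(c + 3)*(c - 2)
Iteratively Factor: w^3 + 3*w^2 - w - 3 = (w - 1)*(w^2 + 4*w + 3) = (w - 1)*(w + 3)*(w + 1)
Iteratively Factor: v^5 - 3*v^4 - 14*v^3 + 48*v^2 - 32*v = (v + 4)*(v^4 - 7*v^3 + 14*v^2 - 8*v) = (v - 1)*(v + 4)*(v^3 - 6*v^2 + 8*v) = v*(v - 1)*(v + 4)*(v^2 - 6*v + 8) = v*(v - 4)*(v - 1)*(v + 4)*(v - 2)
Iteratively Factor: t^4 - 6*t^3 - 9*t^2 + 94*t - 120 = (t - 3)*(t^3 - 3*t^2 - 18*t + 40) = (t - 3)*(t - 2)*(t^2 - t - 20) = (t - 3)*(t - 2)*(t + 4)*(t - 5)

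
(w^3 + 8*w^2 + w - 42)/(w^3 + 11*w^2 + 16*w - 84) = (w + 3)/(w + 6)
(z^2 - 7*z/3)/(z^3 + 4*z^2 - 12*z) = (z - 7/3)/(z^2 + 4*z - 12)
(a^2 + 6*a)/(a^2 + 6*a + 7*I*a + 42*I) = a/(a + 7*I)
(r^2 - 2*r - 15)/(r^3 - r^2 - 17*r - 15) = 1/(r + 1)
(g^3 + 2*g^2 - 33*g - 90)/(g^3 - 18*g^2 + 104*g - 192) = (g^2 + 8*g + 15)/(g^2 - 12*g + 32)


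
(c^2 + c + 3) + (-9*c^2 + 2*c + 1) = -8*c^2 + 3*c + 4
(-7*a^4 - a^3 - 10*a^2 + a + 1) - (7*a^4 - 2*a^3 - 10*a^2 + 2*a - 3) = -14*a^4 + a^3 - a + 4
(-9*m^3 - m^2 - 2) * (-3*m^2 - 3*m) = 27*m^5 + 30*m^4 + 3*m^3 + 6*m^2 + 6*m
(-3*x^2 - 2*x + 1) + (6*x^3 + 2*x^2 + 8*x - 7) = 6*x^3 - x^2 + 6*x - 6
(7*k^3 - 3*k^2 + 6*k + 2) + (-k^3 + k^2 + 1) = 6*k^3 - 2*k^2 + 6*k + 3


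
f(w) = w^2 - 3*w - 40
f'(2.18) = 1.36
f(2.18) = -41.79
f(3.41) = -38.60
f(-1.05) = -35.75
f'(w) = 2*w - 3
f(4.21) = -34.91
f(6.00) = -22.00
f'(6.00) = 9.00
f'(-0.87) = -4.74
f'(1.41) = -0.18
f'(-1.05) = -5.10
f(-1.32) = -34.30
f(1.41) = -42.24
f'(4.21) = 5.42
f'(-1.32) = -5.64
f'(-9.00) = -21.00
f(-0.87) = -36.63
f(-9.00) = 68.00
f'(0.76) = -1.48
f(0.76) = -41.70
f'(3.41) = 3.82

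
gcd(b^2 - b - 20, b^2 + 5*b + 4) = b + 4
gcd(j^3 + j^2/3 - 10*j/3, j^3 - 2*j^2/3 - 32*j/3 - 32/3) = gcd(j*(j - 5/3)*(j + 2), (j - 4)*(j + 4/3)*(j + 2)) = j + 2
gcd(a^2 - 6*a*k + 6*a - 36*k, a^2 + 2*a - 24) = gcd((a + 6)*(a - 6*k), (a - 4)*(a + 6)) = a + 6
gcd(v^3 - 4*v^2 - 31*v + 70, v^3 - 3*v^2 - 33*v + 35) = v^2 - 2*v - 35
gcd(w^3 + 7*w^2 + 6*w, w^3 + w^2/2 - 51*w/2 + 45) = w + 6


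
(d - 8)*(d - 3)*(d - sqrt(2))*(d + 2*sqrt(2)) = d^4 - 11*d^3 + sqrt(2)*d^3 - 11*sqrt(2)*d^2 + 20*d^2 + 24*sqrt(2)*d + 44*d - 96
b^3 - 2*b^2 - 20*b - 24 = (b - 6)*(b + 2)^2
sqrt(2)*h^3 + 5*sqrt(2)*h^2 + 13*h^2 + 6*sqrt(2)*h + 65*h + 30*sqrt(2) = (h + 5)*(h + 6*sqrt(2))*(sqrt(2)*h + 1)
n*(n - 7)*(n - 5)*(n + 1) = n^4 - 11*n^3 + 23*n^2 + 35*n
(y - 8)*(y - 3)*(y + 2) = y^3 - 9*y^2 + 2*y + 48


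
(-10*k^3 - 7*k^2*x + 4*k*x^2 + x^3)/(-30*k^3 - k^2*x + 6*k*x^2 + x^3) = (k + x)/(3*k + x)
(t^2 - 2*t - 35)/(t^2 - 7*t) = (t + 5)/t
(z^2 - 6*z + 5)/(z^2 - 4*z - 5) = (z - 1)/(z + 1)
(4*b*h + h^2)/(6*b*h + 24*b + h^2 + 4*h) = h*(4*b + h)/(6*b*h + 24*b + h^2 + 4*h)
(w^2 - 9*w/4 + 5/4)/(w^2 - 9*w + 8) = (w - 5/4)/(w - 8)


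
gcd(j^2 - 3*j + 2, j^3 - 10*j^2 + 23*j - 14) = j^2 - 3*j + 2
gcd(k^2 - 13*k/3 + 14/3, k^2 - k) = 1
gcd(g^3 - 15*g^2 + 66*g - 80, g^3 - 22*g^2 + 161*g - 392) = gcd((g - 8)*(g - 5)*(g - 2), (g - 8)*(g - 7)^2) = g - 8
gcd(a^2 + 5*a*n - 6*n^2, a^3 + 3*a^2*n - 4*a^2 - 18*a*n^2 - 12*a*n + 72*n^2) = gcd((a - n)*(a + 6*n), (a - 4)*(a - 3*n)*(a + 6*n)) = a + 6*n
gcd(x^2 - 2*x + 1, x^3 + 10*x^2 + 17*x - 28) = x - 1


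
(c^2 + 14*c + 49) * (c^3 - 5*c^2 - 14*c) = c^5 + 9*c^4 - 35*c^3 - 441*c^2 - 686*c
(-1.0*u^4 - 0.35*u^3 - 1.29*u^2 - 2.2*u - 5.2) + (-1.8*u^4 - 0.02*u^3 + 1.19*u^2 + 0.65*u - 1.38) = -2.8*u^4 - 0.37*u^3 - 0.1*u^2 - 1.55*u - 6.58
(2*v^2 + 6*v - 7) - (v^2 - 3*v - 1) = v^2 + 9*v - 6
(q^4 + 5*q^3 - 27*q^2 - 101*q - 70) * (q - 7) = q^5 - 2*q^4 - 62*q^3 + 88*q^2 + 637*q + 490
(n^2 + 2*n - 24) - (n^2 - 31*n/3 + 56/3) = 37*n/3 - 128/3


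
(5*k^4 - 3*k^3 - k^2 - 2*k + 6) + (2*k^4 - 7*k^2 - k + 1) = 7*k^4 - 3*k^3 - 8*k^2 - 3*k + 7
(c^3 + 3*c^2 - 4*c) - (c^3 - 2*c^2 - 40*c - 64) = 5*c^2 + 36*c + 64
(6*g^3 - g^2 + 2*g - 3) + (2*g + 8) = 6*g^3 - g^2 + 4*g + 5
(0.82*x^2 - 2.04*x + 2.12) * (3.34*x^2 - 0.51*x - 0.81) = 2.7388*x^4 - 7.2318*x^3 + 7.457*x^2 + 0.5712*x - 1.7172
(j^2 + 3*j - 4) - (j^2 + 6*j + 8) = -3*j - 12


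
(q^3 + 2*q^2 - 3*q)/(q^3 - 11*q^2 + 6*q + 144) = q*(q - 1)/(q^2 - 14*q + 48)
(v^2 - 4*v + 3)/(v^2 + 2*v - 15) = (v - 1)/(v + 5)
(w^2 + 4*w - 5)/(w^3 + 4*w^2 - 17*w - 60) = (w - 1)/(w^2 - w - 12)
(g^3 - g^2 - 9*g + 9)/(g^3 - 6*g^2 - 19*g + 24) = (g - 3)/(g - 8)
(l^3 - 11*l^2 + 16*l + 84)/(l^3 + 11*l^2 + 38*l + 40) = (l^2 - 13*l + 42)/(l^2 + 9*l + 20)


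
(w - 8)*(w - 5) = w^2 - 13*w + 40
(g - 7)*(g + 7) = g^2 - 49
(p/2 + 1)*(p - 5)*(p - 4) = p^3/2 - 7*p^2/2 + p + 20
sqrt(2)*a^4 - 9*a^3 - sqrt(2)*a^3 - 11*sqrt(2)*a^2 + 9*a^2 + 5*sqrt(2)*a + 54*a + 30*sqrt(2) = (a - 3)*(a + 2)*(a - 5*sqrt(2))*(sqrt(2)*a + 1)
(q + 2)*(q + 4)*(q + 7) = q^3 + 13*q^2 + 50*q + 56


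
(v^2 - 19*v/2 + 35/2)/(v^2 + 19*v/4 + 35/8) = 4*(2*v^2 - 19*v + 35)/(8*v^2 + 38*v + 35)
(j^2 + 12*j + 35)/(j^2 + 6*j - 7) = (j + 5)/(j - 1)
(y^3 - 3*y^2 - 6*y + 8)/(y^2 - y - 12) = (y^2 + y - 2)/(y + 3)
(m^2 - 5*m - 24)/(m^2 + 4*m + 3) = (m - 8)/(m + 1)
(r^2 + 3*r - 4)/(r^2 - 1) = (r + 4)/(r + 1)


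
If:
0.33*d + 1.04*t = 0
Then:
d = -3.15151515151515*t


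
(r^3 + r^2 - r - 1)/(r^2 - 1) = r + 1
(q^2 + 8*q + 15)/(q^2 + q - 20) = (q + 3)/(q - 4)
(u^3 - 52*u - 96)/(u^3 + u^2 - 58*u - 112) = (u + 6)/(u + 7)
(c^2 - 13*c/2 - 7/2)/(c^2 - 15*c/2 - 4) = (c - 7)/(c - 8)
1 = 1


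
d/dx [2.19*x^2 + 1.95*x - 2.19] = 4.38*x + 1.95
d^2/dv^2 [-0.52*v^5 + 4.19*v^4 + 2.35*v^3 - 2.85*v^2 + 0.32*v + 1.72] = -10.4*v^3 + 50.28*v^2 + 14.1*v - 5.7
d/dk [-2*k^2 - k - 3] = -4*k - 1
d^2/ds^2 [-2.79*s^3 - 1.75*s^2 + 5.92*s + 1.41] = -16.74*s - 3.5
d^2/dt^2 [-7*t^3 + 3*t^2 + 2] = 6 - 42*t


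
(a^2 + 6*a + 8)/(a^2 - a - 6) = (a + 4)/(a - 3)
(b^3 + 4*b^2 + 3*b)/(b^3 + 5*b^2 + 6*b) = (b + 1)/(b + 2)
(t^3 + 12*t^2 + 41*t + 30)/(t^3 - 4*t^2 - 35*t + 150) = (t^2 + 6*t + 5)/(t^2 - 10*t + 25)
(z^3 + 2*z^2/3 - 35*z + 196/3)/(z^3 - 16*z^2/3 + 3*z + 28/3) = (z + 7)/(z + 1)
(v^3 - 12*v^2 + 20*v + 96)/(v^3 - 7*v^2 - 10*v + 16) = (v - 6)/(v - 1)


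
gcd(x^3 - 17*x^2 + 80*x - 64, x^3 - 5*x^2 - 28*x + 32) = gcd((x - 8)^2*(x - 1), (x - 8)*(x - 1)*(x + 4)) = x^2 - 9*x + 8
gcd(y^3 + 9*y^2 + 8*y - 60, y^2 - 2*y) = y - 2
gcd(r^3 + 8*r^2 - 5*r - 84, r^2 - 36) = 1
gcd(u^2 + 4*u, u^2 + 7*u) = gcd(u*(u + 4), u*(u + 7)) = u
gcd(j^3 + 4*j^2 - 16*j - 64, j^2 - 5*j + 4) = j - 4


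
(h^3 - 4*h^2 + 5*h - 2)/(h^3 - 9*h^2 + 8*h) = (h^2 - 3*h + 2)/(h*(h - 8))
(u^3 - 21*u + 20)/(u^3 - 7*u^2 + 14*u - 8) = (u + 5)/(u - 2)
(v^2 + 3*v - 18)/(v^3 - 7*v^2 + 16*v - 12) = (v + 6)/(v^2 - 4*v + 4)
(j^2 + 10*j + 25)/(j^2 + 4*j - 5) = (j + 5)/(j - 1)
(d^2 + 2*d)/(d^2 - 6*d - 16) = d/(d - 8)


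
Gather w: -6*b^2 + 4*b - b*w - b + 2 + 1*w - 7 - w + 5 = -6*b^2 - b*w + 3*b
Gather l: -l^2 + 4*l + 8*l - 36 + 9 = -l^2 + 12*l - 27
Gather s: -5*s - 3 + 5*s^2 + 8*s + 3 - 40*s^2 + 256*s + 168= -35*s^2 + 259*s + 168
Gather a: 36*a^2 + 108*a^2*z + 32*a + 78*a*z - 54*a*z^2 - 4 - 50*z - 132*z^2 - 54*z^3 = a^2*(108*z + 36) + a*(-54*z^2 + 78*z + 32) - 54*z^3 - 132*z^2 - 50*z - 4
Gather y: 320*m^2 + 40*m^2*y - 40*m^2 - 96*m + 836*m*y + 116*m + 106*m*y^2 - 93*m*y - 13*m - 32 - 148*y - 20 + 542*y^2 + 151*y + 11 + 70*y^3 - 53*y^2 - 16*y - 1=280*m^2 + 7*m + 70*y^3 + y^2*(106*m + 489) + y*(40*m^2 + 743*m - 13) - 42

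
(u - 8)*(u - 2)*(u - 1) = u^3 - 11*u^2 + 26*u - 16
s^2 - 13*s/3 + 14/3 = (s - 7/3)*(s - 2)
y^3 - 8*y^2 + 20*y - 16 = (y - 4)*(y - 2)^2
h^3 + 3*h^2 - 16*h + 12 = (h - 2)*(h - 1)*(h + 6)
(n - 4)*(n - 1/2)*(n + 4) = n^3 - n^2/2 - 16*n + 8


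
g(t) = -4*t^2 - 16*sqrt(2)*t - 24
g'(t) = -8*t - 16*sqrt(2)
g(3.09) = -132.11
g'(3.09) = -47.35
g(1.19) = -56.59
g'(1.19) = -32.15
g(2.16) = -91.54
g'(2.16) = -39.91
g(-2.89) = 7.98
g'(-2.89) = 0.49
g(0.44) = -34.73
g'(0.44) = -26.15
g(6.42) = -334.13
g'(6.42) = -73.99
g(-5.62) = -23.17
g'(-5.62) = 22.33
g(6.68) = -353.64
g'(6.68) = -76.07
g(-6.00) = -32.24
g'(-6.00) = 25.37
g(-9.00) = -144.35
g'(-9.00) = 49.37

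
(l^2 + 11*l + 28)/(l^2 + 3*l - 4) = (l + 7)/(l - 1)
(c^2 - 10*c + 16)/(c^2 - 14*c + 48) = (c - 2)/(c - 6)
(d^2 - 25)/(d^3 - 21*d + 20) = (d - 5)/(d^2 - 5*d + 4)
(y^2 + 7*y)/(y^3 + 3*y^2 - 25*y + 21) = y/(y^2 - 4*y + 3)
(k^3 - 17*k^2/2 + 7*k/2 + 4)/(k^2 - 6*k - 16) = (2*k^2 - k - 1)/(2*(k + 2))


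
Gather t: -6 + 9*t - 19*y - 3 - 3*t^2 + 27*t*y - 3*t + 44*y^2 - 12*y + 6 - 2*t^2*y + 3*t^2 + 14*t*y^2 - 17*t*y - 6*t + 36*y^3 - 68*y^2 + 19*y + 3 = -2*t^2*y + t*(14*y^2 + 10*y) + 36*y^3 - 24*y^2 - 12*y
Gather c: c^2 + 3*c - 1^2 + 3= c^2 + 3*c + 2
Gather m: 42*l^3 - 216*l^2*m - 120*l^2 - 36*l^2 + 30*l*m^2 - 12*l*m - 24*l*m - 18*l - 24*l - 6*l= 42*l^3 - 156*l^2 + 30*l*m^2 - 48*l + m*(-216*l^2 - 36*l)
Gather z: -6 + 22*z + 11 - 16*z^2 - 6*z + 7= -16*z^2 + 16*z + 12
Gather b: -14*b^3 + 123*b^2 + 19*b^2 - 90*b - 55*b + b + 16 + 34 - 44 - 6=-14*b^3 + 142*b^2 - 144*b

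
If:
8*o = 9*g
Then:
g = 8*o/9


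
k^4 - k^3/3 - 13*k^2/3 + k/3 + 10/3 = (k - 2)*(k - 1)*(k + 1)*(k + 5/3)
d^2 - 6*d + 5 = (d - 5)*(d - 1)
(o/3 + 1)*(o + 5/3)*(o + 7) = o^3/3 + 35*o^2/9 + 113*o/9 + 35/3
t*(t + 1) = t^2 + t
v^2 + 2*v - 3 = (v - 1)*(v + 3)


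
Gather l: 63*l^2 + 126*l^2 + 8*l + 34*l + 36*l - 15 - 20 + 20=189*l^2 + 78*l - 15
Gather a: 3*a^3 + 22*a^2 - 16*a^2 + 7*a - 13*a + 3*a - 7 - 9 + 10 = 3*a^3 + 6*a^2 - 3*a - 6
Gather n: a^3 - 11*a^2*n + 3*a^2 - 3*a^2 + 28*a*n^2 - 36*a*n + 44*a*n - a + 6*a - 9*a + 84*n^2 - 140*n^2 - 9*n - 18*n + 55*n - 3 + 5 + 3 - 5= a^3 - 4*a + n^2*(28*a - 56) + n*(-11*a^2 + 8*a + 28)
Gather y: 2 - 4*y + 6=8 - 4*y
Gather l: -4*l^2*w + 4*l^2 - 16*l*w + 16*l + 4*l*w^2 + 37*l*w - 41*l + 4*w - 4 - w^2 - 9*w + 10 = l^2*(4 - 4*w) + l*(4*w^2 + 21*w - 25) - w^2 - 5*w + 6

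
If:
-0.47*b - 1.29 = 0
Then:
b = -2.74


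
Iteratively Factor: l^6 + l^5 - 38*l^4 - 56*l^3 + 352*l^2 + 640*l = (l + 2)*(l^5 - l^4 - 36*l^3 + 16*l^2 + 320*l) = l*(l + 2)*(l^4 - l^3 - 36*l^2 + 16*l + 320) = l*(l - 5)*(l + 2)*(l^3 + 4*l^2 - 16*l - 64) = l*(l - 5)*(l + 2)*(l + 4)*(l^2 - 16) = l*(l - 5)*(l - 4)*(l + 2)*(l + 4)*(l + 4)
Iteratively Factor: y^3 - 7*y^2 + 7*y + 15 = (y - 5)*(y^2 - 2*y - 3) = (y - 5)*(y - 3)*(y + 1)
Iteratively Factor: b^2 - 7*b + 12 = (b - 4)*(b - 3)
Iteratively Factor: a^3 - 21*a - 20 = (a - 5)*(a^2 + 5*a + 4) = (a - 5)*(a + 1)*(a + 4)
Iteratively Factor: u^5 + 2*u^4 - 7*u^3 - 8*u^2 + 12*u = (u + 2)*(u^4 - 7*u^2 + 6*u) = u*(u + 2)*(u^3 - 7*u + 6) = u*(u - 1)*(u + 2)*(u^2 + u - 6) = u*(u - 2)*(u - 1)*(u + 2)*(u + 3)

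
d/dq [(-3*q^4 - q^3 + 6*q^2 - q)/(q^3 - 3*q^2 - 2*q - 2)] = (-3*q^6 + 18*q^5 + 15*q^4 + 30*q^3 - 9*q^2 - 24*q + 2)/(q^6 - 6*q^5 + 5*q^4 + 8*q^3 + 16*q^2 + 8*q + 4)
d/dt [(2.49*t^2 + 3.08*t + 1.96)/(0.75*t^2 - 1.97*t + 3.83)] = (-7.2153*t^2 + 16.1334*t + 15.6576)/(0.5625*t^4 - 2.955*t^3 + 9.6259*t^2 - 15.0902*t + 14.6689)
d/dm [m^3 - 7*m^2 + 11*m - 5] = 3*m^2 - 14*m + 11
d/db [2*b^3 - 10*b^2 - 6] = 2*b*(3*b - 10)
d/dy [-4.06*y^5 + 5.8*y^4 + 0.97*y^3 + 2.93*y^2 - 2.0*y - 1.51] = -20.3*y^4 + 23.2*y^3 + 2.91*y^2 + 5.86*y - 2.0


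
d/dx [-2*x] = -2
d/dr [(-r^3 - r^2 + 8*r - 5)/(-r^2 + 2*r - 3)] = (r^4 - 4*r^3 + 15*r^2 - 4*r - 14)/(r^4 - 4*r^3 + 10*r^2 - 12*r + 9)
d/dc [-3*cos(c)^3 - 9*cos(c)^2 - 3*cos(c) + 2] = 3*(3*cos(c)^2 + 6*cos(c) + 1)*sin(c)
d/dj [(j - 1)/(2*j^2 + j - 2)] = (2*j^2 + j - (j - 1)*(4*j + 1) - 2)/(2*j^2 + j - 2)^2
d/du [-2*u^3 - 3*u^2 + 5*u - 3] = -6*u^2 - 6*u + 5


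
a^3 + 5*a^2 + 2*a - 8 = (a - 1)*(a + 2)*(a + 4)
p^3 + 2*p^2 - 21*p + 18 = (p - 3)*(p - 1)*(p + 6)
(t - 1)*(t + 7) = t^2 + 6*t - 7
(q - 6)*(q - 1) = q^2 - 7*q + 6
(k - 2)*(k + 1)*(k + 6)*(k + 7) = k^4 + 12*k^3 + 27*k^2 - 68*k - 84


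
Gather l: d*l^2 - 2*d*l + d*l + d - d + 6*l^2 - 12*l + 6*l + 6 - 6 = l^2*(d + 6) + l*(-d - 6)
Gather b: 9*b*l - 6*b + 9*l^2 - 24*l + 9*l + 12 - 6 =b*(9*l - 6) + 9*l^2 - 15*l + 6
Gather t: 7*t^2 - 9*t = 7*t^2 - 9*t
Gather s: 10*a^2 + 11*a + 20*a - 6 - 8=10*a^2 + 31*a - 14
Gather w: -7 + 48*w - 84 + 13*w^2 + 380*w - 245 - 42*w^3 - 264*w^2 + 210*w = -42*w^3 - 251*w^2 + 638*w - 336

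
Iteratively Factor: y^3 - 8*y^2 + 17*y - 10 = (y - 1)*(y^2 - 7*y + 10) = (y - 5)*(y - 1)*(y - 2)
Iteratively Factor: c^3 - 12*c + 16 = (c - 2)*(c^2 + 2*c - 8) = (c - 2)^2*(c + 4)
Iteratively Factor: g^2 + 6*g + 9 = (g + 3)*(g + 3)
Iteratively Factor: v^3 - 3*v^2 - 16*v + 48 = (v - 3)*(v^2 - 16) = (v - 4)*(v - 3)*(v + 4)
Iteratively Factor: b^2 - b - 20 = (b - 5)*(b + 4)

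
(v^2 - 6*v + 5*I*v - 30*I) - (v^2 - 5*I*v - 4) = -6*v + 10*I*v + 4 - 30*I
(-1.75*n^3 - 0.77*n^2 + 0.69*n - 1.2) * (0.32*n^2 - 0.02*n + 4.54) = -0.56*n^5 - 0.2114*n^4 - 7.7088*n^3 - 3.8936*n^2 + 3.1566*n - 5.448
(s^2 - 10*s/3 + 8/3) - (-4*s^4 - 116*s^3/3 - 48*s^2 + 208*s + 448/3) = 4*s^4 + 116*s^3/3 + 49*s^2 - 634*s/3 - 440/3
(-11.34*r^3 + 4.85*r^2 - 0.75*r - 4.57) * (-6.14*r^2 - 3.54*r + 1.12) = 69.6276*r^5 + 10.3646*r^4 - 25.2648*r^3 + 36.1468*r^2 + 15.3378*r - 5.1184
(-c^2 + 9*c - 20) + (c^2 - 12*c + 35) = 15 - 3*c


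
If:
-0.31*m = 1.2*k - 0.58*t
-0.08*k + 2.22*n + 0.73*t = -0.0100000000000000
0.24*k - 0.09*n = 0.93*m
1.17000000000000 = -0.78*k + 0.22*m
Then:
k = -1.65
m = -0.54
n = 1.15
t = -3.70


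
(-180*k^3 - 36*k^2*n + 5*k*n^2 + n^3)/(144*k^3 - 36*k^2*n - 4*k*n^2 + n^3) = (-5*k - n)/(4*k - n)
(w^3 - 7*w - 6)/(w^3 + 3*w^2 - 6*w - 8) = (w^2 - w - 6)/(w^2 + 2*w - 8)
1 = 1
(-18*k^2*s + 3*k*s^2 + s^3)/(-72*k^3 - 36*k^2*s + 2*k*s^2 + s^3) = s*(-3*k + s)/(-12*k^2 - 4*k*s + s^2)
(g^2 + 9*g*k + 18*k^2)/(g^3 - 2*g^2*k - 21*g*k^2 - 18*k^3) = (g + 6*k)/(g^2 - 5*g*k - 6*k^2)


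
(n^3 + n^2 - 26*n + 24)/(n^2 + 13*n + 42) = (n^2 - 5*n + 4)/(n + 7)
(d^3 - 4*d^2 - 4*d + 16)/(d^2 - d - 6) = (d^2 - 6*d + 8)/(d - 3)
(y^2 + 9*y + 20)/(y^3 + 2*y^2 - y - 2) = (y^2 + 9*y + 20)/(y^3 + 2*y^2 - y - 2)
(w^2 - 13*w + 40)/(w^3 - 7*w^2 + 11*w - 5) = (w - 8)/(w^2 - 2*w + 1)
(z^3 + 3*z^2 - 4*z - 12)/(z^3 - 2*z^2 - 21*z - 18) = (z^2 - 4)/(z^2 - 5*z - 6)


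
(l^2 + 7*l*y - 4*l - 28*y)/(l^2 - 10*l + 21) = (l^2 + 7*l*y - 4*l - 28*y)/(l^2 - 10*l + 21)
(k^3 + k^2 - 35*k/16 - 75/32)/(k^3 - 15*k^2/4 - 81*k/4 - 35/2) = (k^2 - k/4 - 15/8)/(k^2 - 5*k - 14)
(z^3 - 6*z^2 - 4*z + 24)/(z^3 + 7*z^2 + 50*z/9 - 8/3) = 9*(z^3 - 6*z^2 - 4*z + 24)/(9*z^3 + 63*z^2 + 50*z - 24)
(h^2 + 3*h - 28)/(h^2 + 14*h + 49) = (h - 4)/(h + 7)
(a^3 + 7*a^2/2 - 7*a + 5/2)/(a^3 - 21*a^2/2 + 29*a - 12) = (a^2 + 4*a - 5)/(a^2 - 10*a + 24)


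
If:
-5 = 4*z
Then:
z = -5/4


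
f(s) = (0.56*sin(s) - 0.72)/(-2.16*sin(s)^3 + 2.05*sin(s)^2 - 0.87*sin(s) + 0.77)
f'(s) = (0.56*sin(s) - 0.72)*(6.48*sin(s)^2*cos(s) - 4.1*sin(s)*cos(s) + 0.87*cos(s))/(-2.16*sin(s)^3 + 2.05*sin(s)^2 - 0.87*sin(s) + 0.77)^2 + 0.56*cos(s)/(-2.16*sin(s)^3 + 2.05*sin(s)^2 - 0.87*sin(s) + 0.77)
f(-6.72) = -0.57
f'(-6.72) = -0.87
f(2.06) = -1.98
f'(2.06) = 16.54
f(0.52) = -0.76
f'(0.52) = 0.34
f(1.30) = 1.85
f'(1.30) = -16.49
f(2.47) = -0.74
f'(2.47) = 0.08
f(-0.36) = -0.64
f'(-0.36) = -0.95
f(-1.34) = -0.23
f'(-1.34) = -0.08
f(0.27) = -0.89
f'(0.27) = 0.52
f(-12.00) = -0.75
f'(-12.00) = 0.24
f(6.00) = -0.72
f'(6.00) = -0.98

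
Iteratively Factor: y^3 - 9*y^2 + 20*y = (y - 5)*(y^2 - 4*y) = (y - 5)*(y - 4)*(y)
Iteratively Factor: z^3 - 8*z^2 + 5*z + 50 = (z + 2)*(z^2 - 10*z + 25) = (z - 5)*(z + 2)*(z - 5)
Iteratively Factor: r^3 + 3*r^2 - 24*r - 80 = (r + 4)*(r^2 - r - 20) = (r + 4)^2*(r - 5)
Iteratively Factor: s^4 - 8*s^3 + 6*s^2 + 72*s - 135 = (s - 5)*(s^3 - 3*s^2 - 9*s + 27) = (s - 5)*(s + 3)*(s^2 - 6*s + 9) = (s - 5)*(s - 3)*(s + 3)*(s - 3)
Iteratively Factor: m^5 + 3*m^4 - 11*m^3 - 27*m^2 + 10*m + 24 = (m - 1)*(m^4 + 4*m^3 - 7*m^2 - 34*m - 24) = (m - 3)*(m - 1)*(m^3 + 7*m^2 + 14*m + 8) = (m - 3)*(m - 1)*(m + 4)*(m^2 + 3*m + 2) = (m - 3)*(m - 1)*(m + 2)*(m + 4)*(m + 1)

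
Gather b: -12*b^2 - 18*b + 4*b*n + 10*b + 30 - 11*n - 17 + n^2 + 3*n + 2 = -12*b^2 + b*(4*n - 8) + n^2 - 8*n + 15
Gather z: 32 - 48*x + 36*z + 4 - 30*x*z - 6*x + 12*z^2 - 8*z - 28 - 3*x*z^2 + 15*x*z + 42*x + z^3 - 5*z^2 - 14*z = -12*x + z^3 + z^2*(7 - 3*x) + z*(14 - 15*x) + 8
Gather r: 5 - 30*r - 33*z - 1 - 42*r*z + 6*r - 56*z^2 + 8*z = r*(-42*z - 24) - 56*z^2 - 25*z + 4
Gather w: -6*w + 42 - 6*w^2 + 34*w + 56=-6*w^2 + 28*w + 98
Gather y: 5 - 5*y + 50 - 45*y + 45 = 100 - 50*y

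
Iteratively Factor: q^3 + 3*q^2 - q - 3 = (q - 1)*(q^2 + 4*q + 3) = (q - 1)*(q + 3)*(q + 1)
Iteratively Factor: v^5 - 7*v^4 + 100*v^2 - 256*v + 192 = (v - 4)*(v^4 - 3*v^3 - 12*v^2 + 52*v - 48) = (v - 4)*(v + 4)*(v^3 - 7*v^2 + 16*v - 12) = (v - 4)*(v - 2)*(v + 4)*(v^2 - 5*v + 6) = (v - 4)*(v - 3)*(v - 2)*(v + 4)*(v - 2)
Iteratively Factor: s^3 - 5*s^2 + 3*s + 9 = (s - 3)*(s^2 - 2*s - 3) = (s - 3)^2*(s + 1)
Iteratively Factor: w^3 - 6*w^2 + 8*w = (w - 4)*(w^2 - 2*w) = (w - 4)*(w - 2)*(w)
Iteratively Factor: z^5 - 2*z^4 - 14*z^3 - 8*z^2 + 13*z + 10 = (z + 1)*(z^4 - 3*z^3 - 11*z^2 + 3*z + 10) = (z + 1)*(z + 2)*(z^3 - 5*z^2 - z + 5) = (z - 1)*(z + 1)*(z + 2)*(z^2 - 4*z - 5) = (z - 5)*(z - 1)*(z + 1)*(z + 2)*(z + 1)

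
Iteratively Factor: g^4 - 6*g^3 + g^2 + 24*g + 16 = (g + 1)*(g^3 - 7*g^2 + 8*g + 16) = (g - 4)*(g + 1)*(g^2 - 3*g - 4) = (g - 4)*(g + 1)^2*(g - 4)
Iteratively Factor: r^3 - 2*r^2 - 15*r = (r)*(r^2 - 2*r - 15) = r*(r - 5)*(r + 3)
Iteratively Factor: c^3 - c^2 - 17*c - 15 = (c + 3)*(c^2 - 4*c - 5) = (c - 5)*(c + 3)*(c + 1)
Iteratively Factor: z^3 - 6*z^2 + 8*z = (z - 2)*(z^2 - 4*z) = z*(z - 2)*(z - 4)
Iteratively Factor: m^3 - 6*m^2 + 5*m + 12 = (m + 1)*(m^2 - 7*m + 12) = (m - 3)*(m + 1)*(m - 4)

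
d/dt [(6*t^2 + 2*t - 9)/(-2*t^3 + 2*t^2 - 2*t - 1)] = 2*(6*t^4 + 4*t^3 - 35*t^2 + 12*t - 10)/(4*t^6 - 8*t^5 + 12*t^4 - 4*t^3 + 4*t + 1)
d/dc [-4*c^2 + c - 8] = 1 - 8*c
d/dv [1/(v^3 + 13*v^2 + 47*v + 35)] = (-3*v^2 - 26*v - 47)/(v^3 + 13*v^2 + 47*v + 35)^2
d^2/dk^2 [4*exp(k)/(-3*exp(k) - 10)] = (120*exp(k) - 400)*exp(k)/(27*exp(3*k) + 270*exp(2*k) + 900*exp(k) + 1000)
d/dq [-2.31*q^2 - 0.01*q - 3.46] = -4.62*q - 0.01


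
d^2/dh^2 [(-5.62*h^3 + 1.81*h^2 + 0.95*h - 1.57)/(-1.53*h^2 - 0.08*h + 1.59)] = (3.5527136788005e-15*h^4 + 23.410862*h^3 - 8.657028*h^2 + 72.53415*h - 1.734628)/(3.581577*h^6 + 0.561816*h^5 - 11.136717*h^4 - 1.167184*h^3 + 11.573451*h^2 + 0.606744*h - 4.019679)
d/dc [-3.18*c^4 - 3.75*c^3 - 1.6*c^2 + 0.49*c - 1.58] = -12.72*c^3 - 11.25*c^2 - 3.2*c + 0.49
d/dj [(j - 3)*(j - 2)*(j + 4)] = 3*j^2 - 2*j - 14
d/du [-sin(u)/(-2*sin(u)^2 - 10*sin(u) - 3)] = (cos(2*u) + 2)*cos(u)/(10*sin(u) - cos(2*u) + 4)^2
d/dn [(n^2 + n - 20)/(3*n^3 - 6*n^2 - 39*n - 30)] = (-n^4 - 2*n^3 + 49*n^2 - 100*n - 270)/(3*(n^6 - 4*n^5 - 22*n^4 + 32*n^3 + 209*n^2 + 260*n + 100))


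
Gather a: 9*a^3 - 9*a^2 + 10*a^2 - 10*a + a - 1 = 9*a^3 + a^2 - 9*a - 1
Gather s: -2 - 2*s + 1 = -2*s - 1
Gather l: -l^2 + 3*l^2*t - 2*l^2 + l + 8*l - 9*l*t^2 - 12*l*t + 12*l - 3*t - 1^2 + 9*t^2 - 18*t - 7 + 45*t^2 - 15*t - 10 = l^2*(3*t - 3) + l*(-9*t^2 - 12*t + 21) + 54*t^2 - 36*t - 18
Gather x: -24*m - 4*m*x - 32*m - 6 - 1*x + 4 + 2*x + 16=-56*m + x*(1 - 4*m) + 14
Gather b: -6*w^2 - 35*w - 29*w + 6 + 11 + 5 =-6*w^2 - 64*w + 22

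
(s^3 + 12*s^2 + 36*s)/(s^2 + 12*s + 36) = s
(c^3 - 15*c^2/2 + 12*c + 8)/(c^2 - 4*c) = c - 7/2 - 2/c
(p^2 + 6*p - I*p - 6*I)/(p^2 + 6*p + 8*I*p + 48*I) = (p - I)/(p + 8*I)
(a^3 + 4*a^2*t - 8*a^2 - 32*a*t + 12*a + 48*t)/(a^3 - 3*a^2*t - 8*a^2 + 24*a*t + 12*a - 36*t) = (-a - 4*t)/(-a + 3*t)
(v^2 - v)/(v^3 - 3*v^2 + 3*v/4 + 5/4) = 4*v/(4*v^2 - 8*v - 5)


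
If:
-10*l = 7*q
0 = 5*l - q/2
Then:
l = 0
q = 0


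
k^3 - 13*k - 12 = (k - 4)*(k + 1)*(k + 3)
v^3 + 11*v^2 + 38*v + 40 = (v + 2)*(v + 4)*(v + 5)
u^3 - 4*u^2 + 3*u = u*(u - 3)*(u - 1)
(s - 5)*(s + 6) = s^2 + s - 30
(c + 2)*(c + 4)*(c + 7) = c^3 + 13*c^2 + 50*c + 56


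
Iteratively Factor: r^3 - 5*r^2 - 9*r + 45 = (r - 5)*(r^2 - 9) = (r - 5)*(r + 3)*(r - 3)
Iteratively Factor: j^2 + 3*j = (j)*(j + 3)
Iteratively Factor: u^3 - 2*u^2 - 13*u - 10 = (u + 1)*(u^2 - 3*u - 10) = (u + 1)*(u + 2)*(u - 5)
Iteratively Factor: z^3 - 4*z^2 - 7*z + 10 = (z - 1)*(z^2 - 3*z - 10) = (z - 5)*(z - 1)*(z + 2)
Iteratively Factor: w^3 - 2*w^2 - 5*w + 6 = (w + 2)*(w^2 - 4*w + 3) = (w - 1)*(w + 2)*(w - 3)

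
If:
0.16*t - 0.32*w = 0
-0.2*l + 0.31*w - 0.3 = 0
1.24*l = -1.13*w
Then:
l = -0.56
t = 1.22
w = 0.61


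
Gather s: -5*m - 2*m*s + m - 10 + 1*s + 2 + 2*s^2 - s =-2*m*s - 4*m + 2*s^2 - 8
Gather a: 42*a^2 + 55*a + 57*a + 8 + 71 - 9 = 42*a^2 + 112*a + 70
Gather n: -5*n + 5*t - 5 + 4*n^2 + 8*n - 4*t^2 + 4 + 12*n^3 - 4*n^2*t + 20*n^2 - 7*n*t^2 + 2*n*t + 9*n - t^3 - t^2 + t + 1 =12*n^3 + n^2*(24 - 4*t) + n*(-7*t^2 + 2*t + 12) - t^3 - 5*t^2 + 6*t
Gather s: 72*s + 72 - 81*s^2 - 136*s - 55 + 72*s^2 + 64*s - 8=9 - 9*s^2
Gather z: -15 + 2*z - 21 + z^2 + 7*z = z^2 + 9*z - 36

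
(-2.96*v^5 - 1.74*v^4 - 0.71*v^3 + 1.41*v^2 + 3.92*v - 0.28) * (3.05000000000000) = -9.028*v^5 - 5.307*v^4 - 2.1655*v^3 + 4.3005*v^2 + 11.956*v - 0.854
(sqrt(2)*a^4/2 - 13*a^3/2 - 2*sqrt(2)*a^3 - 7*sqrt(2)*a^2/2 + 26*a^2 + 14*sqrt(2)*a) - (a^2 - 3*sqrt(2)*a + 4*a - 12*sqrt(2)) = sqrt(2)*a^4/2 - 13*a^3/2 - 2*sqrt(2)*a^3 - 7*sqrt(2)*a^2/2 + 25*a^2 - 4*a + 17*sqrt(2)*a + 12*sqrt(2)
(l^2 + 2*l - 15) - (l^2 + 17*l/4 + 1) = -9*l/4 - 16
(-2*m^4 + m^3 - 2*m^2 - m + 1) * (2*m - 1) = -4*m^5 + 4*m^4 - 5*m^3 + 3*m - 1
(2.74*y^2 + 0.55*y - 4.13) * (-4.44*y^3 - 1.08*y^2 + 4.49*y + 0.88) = -12.1656*y^5 - 5.4012*y^4 + 30.0458*y^3 + 9.3411*y^2 - 18.0597*y - 3.6344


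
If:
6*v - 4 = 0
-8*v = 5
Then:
No Solution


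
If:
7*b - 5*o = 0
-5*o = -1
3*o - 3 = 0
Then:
No Solution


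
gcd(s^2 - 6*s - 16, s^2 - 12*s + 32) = s - 8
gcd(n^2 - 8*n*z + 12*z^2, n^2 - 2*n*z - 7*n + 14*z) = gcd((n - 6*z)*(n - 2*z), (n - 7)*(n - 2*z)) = -n + 2*z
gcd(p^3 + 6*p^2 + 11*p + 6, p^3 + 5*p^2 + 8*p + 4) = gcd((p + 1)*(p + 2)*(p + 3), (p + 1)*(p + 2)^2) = p^2 + 3*p + 2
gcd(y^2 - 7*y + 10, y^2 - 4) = y - 2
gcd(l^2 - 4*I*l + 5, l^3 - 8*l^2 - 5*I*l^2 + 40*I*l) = l - 5*I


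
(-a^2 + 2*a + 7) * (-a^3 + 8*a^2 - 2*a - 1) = a^5 - 10*a^4 + 11*a^3 + 53*a^2 - 16*a - 7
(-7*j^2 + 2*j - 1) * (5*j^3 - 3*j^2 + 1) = -35*j^5 + 31*j^4 - 11*j^3 - 4*j^2 + 2*j - 1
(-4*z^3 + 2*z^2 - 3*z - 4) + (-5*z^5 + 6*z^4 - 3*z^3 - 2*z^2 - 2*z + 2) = -5*z^5 + 6*z^4 - 7*z^3 - 5*z - 2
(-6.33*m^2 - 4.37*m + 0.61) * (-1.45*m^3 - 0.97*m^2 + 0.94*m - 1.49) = 9.1785*m^5 + 12.4766*m^4 - 2.5958*m^3 + 4.7322*m^2 + 7.0847*m - 0.9089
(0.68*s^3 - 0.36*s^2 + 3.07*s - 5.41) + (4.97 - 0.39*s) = 0.68*s^3 - 0.36*s^2 + 2.68*s - 0.44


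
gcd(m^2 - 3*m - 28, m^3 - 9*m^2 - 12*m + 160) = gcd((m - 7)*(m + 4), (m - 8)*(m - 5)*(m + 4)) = m + 4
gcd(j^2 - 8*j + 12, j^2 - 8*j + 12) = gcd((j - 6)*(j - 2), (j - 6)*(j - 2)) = j^2 - 8*j + 12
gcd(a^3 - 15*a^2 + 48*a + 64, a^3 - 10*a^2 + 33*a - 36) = 1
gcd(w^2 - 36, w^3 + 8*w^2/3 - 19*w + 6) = w + 6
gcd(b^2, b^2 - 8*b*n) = b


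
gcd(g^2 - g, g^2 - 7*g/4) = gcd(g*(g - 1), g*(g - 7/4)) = g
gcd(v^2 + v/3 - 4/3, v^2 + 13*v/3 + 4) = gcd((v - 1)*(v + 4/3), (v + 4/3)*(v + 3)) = v + 4/3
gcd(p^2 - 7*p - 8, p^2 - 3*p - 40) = p - 8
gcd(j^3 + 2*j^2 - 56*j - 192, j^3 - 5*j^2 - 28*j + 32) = j^2 - 4*j - 32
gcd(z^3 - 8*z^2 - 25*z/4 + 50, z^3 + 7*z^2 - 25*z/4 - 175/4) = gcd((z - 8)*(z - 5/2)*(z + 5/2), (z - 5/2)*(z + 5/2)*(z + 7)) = z^2 - 25/4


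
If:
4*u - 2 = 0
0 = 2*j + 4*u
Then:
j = -1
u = 1/2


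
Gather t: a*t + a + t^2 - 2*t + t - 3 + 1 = a + t^2 + t*(a - 1) - 2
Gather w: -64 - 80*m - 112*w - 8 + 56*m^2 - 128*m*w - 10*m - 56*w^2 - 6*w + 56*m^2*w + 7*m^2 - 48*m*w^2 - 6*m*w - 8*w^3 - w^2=63*m^2 - 90*m - 8*w^3 + w^2*(-48*m - 57) + w*(56*m^2 - 134*m - 118) - 72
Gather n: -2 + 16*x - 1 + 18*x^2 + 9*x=18*x^2 + 25*x - 3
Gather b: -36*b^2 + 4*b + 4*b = -36*b^2 + 8*b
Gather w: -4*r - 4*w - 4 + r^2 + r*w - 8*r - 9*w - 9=r^2 - 12*r + w*(r - 13) - 13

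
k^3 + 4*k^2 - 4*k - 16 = (k - 2)*(k + 2)*(k + 4)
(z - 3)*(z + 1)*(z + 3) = z^3 + z^2 - 9*z - 9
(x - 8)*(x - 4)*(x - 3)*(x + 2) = x^4 - 13*x^3 + 38*x^2 + 40*x - 192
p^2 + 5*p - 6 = (p - 1)*(p + 6)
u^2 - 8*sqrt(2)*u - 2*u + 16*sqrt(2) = (u - 2)*(u - 8*sqrt(2))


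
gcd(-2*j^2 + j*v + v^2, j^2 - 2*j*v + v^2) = -j + v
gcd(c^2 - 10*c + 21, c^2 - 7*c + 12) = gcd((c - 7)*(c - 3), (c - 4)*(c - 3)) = c - 3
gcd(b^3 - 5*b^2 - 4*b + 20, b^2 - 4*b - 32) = 1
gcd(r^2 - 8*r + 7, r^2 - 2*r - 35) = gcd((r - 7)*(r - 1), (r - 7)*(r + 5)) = r - 7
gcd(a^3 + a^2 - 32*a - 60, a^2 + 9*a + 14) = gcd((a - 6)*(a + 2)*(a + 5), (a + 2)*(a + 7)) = a + 2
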